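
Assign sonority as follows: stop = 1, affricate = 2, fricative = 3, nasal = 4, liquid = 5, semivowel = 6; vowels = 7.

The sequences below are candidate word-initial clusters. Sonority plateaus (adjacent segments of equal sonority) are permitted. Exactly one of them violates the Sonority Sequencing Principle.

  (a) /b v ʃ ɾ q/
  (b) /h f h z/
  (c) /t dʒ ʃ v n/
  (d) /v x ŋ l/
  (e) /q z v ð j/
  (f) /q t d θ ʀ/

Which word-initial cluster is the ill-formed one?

a

(a) sonority 1-3-3-5-1: ill-formed.
(b) sonority 3-3-3-3: well-formed.
(c) sonority 1-2-3-3-4: well-formed.
(d) sonority 3-3-4-5: well-formed.
(e) sonority 1-3-3-3-6: well-formed.
(f) sonority 1-1-1-3-5: well-formed.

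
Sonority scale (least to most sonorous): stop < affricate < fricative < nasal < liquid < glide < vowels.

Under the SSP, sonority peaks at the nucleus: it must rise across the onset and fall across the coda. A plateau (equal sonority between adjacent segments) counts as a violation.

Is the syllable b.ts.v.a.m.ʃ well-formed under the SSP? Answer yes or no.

Onset: /b/ is a stop (sonority 1), /ts/ is an affricate (sonority 2), /v/ is a fricative (sonority 3); then the nucleus /a/ (sonority 7).
Onset profile 1-2-3-7 — rises to the nucleus.
Coda: /m/ is a nasal (sonority 4), /ʃ/ is a fricative (sonority 3).
Coda profile 7-4-3 — falls from the nucleus.

yes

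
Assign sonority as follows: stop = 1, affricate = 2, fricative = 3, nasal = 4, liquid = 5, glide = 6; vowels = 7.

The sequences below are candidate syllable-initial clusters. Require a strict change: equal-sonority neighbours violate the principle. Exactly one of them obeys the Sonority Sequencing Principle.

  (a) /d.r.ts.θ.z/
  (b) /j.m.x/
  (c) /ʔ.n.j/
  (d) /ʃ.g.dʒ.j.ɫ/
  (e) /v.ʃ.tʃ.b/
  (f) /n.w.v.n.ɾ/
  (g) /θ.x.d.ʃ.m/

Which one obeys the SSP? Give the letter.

c

(a) 1-5-2-3-3 → violates
(b) 6-4-3 → violates
(c) 1-4-6 → obeys
(d) 3-1-2-6-5 → violates
(e) 3-3-2-1 → violates
(f) 4-6-3-4-5 → violates
(g) 3-3-1-3-4 → violates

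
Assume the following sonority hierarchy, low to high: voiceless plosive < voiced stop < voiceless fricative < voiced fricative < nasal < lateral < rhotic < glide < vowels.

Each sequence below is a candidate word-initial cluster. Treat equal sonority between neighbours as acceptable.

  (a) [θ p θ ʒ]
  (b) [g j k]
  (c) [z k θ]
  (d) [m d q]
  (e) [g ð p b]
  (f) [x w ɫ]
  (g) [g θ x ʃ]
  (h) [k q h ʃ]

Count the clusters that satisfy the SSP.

(a) 3-1-3-4 → violates
(b) 2-8-1 → violates
(c) 4-1-3 → violates
(d) 5-2-1 → violates
(e) 2-4-1-2 → violates
(f) 3-8-6 → violates
(g) 2-3-3-3 → obeys
(h) 1-1-3-3 → obeys

2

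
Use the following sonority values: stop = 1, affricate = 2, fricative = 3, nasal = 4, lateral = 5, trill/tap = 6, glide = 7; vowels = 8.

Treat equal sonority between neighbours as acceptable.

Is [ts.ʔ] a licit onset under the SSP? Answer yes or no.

/ts/ — affricate, sonority 2.
/ʔ/ — stop, sonority 1.
The profile is 2-1. Between /ts/ (2) and /ʔ/ (1) sonority does not rise, so the cluster violates the SSP.

no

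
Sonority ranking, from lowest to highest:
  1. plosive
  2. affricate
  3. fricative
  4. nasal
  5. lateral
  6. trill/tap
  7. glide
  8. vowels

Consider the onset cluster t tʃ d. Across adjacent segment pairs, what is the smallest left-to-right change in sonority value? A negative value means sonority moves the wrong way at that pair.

-1

/t/: plosive = 1.
/tʃ/: affricate = 2.
/d/: plosive = 1.
/t/→/tʃ/: change +1.
/tʃ/→/d/: change -1.
Minimum = -1.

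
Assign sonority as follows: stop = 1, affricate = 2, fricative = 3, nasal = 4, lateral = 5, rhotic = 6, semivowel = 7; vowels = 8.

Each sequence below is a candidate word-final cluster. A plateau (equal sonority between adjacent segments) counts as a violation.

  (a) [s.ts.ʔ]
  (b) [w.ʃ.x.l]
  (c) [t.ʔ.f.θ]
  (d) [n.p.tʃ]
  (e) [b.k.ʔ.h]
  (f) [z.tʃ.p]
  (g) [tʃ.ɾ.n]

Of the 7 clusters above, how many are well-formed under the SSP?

2

(a) [s.ts.ʔ]: profile 3-2-1 — obeys.
(b) [w.ʃ.x.l]: profile 7-3-3-5 — violates.
(c) [t.ʔ.f.θ]: profile 1-1-3-3 — violates.
(d) [n.p.tʃ]: profile 4-1-2 — violates.
(e) [b.k.ʔ.h]: profile 1-1-1-3 — violates.
(f) [z.tʃ.p]: profile 3-2-1 — obeys.
(g) [tʃ.ɾ.n]: profile 2-6-4 — violates.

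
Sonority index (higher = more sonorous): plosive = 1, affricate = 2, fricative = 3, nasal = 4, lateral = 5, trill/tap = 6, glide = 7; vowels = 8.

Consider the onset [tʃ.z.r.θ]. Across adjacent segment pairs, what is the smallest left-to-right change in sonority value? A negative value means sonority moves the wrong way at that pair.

-3

/tʃ/: affricate = 2.
/z/: fricative = 3.
/r/: trill/tap = 6.
/θ/: fricative = 3.
/tʃ/→/z/: change +1.
/z/→/r/: change +3.
/r/→/θ/: change -3.
Minimum = -3.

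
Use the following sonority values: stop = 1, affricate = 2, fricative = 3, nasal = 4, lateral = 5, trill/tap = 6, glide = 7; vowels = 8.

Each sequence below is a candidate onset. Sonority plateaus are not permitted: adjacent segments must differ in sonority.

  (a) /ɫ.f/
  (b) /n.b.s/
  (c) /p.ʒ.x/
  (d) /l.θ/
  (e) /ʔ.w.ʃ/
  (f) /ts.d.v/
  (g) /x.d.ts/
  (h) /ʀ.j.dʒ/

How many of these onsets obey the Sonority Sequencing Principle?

(a) /ɫ.f/: profile 5-3 — violates.
(b) /n.b.s/: profile 4-1-3 — violates.
(c) /p.ʒ.x/: profile 1-3-3 — violates.
(d) /l.θ/: profile 5-3 — violates.
(e) /ʔ.w.ʃ/: profile 1-7-3 — violates.
(f) /ts.d.v/: profile 2-1-3 — violates.
(g) /x.d.ts/: profile 3-1-2 — violates.
(h) /ʀ.j.dʒ/: profile 6-7-2 — violates.

0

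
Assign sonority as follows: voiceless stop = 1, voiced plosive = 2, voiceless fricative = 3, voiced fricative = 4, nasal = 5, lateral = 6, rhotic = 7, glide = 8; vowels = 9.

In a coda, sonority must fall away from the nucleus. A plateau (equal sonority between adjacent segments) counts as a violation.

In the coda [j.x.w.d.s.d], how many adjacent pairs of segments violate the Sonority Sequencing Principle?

2

/j/: glide = 8.
/x/: voiceless fricative = 3.
/w/: glide = 8.
/d/: voiced plosive = 2.
/s/: voiceless fricative = 3.
/d/: voiced plosive = 2.
/j/→/x/: 8→3 (falls) — ok.
/x/→/w/: 3→8 (does not fall) — violation.
/w/→/d/: 8→2 (falls) — ok.
/d/→/s/: 2→3 (does not fall) — violation.
/s/→/d/: 3→2 (falls) — ok.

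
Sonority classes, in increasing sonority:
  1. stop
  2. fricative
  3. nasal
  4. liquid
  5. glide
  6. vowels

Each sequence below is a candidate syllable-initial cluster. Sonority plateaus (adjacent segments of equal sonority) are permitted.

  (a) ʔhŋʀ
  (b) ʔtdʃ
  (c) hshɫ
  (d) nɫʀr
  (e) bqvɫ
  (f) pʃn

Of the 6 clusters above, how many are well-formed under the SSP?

6

(a) sonority 1-2-3-4: well-formed.
(b) sonority 1-1-1-2: well-formed.
(c) sonority 2-2-2-4: well-formed.
(d) sonority 3-4-4-4: well-formed.
(e) sonority 1-1-2-4: well-formed.
(f) sonority 1-2-3: well-formed.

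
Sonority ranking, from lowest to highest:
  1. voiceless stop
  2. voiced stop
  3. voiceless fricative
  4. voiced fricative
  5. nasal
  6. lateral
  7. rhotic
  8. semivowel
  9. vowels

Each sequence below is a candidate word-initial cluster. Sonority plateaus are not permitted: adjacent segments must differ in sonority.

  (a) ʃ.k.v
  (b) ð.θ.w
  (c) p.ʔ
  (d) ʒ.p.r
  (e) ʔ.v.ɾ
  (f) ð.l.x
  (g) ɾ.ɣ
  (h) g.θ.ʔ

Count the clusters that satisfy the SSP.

1

(a) 3-1-4 → violates
(b) 4-3-8 → violates
(c) 1-1 → violates
(d) 4-1-7 → violates
(e) 1-4-7 → obeys
(f) 4-6-3 → violates
(g) 7-4 → violates
(h) 2-3-1 → violates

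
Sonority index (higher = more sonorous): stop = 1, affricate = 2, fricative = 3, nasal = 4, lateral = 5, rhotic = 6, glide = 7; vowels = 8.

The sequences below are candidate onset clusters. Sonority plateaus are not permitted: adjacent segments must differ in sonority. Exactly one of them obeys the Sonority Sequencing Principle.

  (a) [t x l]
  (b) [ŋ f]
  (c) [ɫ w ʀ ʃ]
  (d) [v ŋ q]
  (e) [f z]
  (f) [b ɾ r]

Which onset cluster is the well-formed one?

(a) 1-3-5 → obeys
(b) 4-3 → violates
(c) 5-7-6-3 → violates
(d) 3-4-1 → violates
(e) 3-3 → violates
(f) 1-6-6 → violates

a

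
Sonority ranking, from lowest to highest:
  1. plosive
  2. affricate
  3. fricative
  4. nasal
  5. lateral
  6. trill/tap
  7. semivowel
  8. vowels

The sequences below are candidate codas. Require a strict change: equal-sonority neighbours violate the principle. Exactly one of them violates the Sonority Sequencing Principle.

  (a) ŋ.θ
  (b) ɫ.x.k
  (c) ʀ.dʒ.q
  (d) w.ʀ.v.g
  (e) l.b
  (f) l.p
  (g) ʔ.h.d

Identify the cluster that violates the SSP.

g

(a) ŋ.θ: profile 4-3 — obeys.
(b) ɫ.x.k: profile 5-3-1 — obeys.
(c) ʀ.dʒ.q: profile 6-2-1 — obeys.
(d) w.ʀ.v.g: profile 7-6-3-1 — obeys.
(e) l.b: profile 5-1 — obeys.
(f) l.p: profile 5-1 — obeys.
(g) ʔ.h.d: profile 1-3-1 — violates.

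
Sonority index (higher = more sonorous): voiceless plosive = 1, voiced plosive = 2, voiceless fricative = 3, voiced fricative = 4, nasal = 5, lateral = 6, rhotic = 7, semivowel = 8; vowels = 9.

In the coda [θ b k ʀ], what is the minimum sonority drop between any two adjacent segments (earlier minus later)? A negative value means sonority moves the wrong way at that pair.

-6

/θ/: voiceless fricative = 3.
/b/: voiced plosive = 2.
/k/: voiceless plosive = 1.
/ʀ/: rhotic = 7.
/θ/→/b/: change +1.
/b/→/k/: change +1.
/k/→/ʀ/: change -6.
Minimum = -6.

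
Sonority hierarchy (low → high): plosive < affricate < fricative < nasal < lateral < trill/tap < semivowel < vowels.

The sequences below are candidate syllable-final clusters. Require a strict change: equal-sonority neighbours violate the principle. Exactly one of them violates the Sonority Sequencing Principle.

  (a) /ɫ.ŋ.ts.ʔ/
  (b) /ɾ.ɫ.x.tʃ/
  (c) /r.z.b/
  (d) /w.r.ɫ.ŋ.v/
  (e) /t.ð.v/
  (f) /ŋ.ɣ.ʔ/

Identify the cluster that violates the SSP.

e

(a) /ɫ.ŋ.ts.ʔ/: profile 5-4-2-1 — obeys.
(b) /ɾ.ɫ.x.tʃ/: profile 6-5-3-2 — obeys.
(c) /r.z.b/: profile 6-3-1 — obeys.
(d) /w.r.ɫ.ŋ.v/: profile 7-6-5-4-3 — obeys.
(e) /t.ð.v/: profile 1-3-3 — violates.
(f) /ŋ.ɣ.ʔ/: profile 4-3-1 — obeys.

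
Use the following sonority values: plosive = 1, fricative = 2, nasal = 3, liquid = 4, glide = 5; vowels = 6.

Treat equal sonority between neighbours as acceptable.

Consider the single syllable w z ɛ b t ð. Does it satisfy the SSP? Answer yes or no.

no

Onset: /w/ is a glide (sonority 5), /z/ is a fricative (sonority 2); then the nucleus /ɛ/ (sonority 6).
Onset profile 5-2-6 — does not rise throughout.
Coda: /b/ is a plosive (sonority 1), /t/ is a plosive (sonority 1), /ð/ is a fricative (sonority 2).
Coda profile 6-1-1-2 — does not fall throughout.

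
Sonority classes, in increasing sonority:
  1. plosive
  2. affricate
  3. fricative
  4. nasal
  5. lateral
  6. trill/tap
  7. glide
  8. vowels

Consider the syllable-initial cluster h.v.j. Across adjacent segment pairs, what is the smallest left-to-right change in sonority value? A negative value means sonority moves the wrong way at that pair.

/h/ is a fricative (sonority 3).
/v/ is a fricative (sonority 3).
/j/ is a glide (sonority 7).
/h/→/v/: change +0.
/v/→/j/: change +4.
Minimum = 0.

0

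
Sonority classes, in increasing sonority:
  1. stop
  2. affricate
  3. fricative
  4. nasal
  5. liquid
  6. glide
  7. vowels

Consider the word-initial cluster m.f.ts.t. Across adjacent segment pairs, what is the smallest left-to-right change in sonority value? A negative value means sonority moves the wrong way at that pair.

-1

/m/ — nasal, sonority 4.
/f/ — fricative, sonority 3.
/ts/ — affricate, sonority 2.
/t/ — stop, sonority 1.
/m/→/f/: change -1.
/f/→/ts/: change -1.
/ts/→/t/: change -1.
Minimum = -1.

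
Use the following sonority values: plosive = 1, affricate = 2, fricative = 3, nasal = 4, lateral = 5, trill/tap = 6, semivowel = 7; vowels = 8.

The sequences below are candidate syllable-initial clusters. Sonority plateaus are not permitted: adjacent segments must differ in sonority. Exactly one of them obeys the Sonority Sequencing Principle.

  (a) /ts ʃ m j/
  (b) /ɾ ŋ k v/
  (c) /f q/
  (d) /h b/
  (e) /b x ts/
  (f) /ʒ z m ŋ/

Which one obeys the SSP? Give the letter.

a

(a) 2-3-4-7 → obeys
(b) 6-4-1-3 → violates
(c) 3-1 → violates
(d) 3-1 → violates
(e) 1-3-2 → violates
(f) 3-3-4-4 → violates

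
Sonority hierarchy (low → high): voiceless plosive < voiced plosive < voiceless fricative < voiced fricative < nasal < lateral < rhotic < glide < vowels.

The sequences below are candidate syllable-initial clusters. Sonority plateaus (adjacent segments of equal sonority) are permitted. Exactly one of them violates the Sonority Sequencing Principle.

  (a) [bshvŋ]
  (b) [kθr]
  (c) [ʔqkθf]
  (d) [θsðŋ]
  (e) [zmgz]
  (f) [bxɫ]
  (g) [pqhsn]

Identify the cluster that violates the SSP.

(a) sonority 2-3-3-4-5: well-formed.
(b) sonority 1-3-7: well-formed.
(c) sonority 1-1-1-3-3: well-formed.
(d) sonority 3-3-4-5: well-formed.
(e) sonority 4-5-2-4: ill-formed.
(f) sonority 2-3-6: well-formed.
(g) sonority 1-1-3-3-5: well-formed.

e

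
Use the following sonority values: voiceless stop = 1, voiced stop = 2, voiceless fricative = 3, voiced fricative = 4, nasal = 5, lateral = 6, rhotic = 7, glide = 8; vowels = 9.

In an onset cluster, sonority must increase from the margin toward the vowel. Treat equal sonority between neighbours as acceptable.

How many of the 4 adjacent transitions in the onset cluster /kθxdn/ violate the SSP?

/k/ is a voiceless stop (sonority 1).
/θ/ is a voiceless fricative (sonority 3).
/x/ is a voiceless fricative (sonority 3).
/d/ is a voiced stop (sonority 2).
/n/ is a nasal (sonority 5).
/k/→/θ/: 1→3 (rises) — ok.
/θ/→/x/: 3→3 (plateau, allowed) — ok.
/x/→/d/: 3→2 (does not rise) — violation.
/d/→/n/: 2→5 (rises) — ok.

1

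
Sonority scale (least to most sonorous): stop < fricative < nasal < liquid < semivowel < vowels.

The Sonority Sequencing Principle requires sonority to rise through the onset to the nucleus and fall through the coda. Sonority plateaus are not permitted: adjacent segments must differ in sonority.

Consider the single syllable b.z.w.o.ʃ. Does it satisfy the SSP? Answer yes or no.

yes

Onset: /b/ is a stop (sonority 1), /z/ is a fricative (sonority 2), /w/ is a semivowel (sonority 5); then the nucleus /o/ (sonority 6).
Onset profile 1-2-5-6 — rises to the nucleus.
Coda: /ʃ/ is a fricative (sonority 2).
Coda profile 6-2 — falls from the nucleus.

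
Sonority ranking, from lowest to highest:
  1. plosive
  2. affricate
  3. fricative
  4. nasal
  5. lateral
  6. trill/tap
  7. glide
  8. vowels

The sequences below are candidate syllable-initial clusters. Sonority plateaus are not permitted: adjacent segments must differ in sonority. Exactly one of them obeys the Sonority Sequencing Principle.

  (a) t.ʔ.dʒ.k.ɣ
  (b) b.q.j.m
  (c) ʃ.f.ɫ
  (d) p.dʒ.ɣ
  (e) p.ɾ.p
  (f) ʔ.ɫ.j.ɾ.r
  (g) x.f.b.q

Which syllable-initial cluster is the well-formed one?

(a) sonority 1-1-2-1-3: ill-formed.
(b) sonority 1-1-7-4: ill-formed.
(c) sonority 3-3-5: ill-formed.
(d) sonority 1-2-3: well-formed.
(e) sonority 1-6-1: ill-formed.
(f) sonority 1-5-7-6-6: ill-formed.
(g) sonority 3-3-1-1: ill-formed.

d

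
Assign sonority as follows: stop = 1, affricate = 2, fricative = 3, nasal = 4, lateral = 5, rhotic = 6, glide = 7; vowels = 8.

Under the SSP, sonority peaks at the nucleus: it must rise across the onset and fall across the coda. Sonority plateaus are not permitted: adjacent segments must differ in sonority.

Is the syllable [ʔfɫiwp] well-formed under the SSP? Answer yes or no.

Onset: /ʔ/ is a stop (sonority 1), /f/ is a fricative (sonority 3), /ɫ/ is a lateral (sonority 5); then the nucleus /i/ (sonority 8).
Onset profile 1-3-5-8 — rises to the nucleus.
Coda: /w/ is a glide (sonority 7), /p/ is a stop (sonority 1).
Coda profile 8-7-1 — falls from the nucleus.

yes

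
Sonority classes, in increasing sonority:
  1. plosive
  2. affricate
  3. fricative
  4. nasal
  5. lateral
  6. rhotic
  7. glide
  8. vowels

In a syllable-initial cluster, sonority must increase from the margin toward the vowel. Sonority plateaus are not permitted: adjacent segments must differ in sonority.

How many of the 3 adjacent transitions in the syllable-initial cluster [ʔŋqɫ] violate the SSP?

1

/ʔ/: plosive = 1.
/ŋ/: nasal = 4.
/q/: plosive = 1.
/ɫ/: lateral = 5.
/ʔ/→/ŋ/: 1→4 (rises) — ok.
/ŋ/→/q/: 4→1 (does not rise) — violation.
/q/→/ɫ/: 1→5 (rises) — ok.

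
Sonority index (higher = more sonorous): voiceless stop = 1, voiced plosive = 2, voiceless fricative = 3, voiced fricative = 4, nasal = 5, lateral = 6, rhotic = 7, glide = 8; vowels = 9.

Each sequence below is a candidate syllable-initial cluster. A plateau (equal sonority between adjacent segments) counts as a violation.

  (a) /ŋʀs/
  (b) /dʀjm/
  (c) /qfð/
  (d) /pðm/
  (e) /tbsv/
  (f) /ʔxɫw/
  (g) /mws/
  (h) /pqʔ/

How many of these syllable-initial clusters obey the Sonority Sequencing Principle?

(a) sonority 5-7-3: ill-formed.
(b) sonority 2-7-8-5: ill-formed.
(c) sonority 1-3-4: well-formed.
(d) sonority 1-4-5: well-formed.
(e) sonority 1-2-3-4: well-formed.
(f) sonority 1-3-6-8: well-formed.
(g) sonority 5-8-3: ill-formed.
(h) sonority 1-1-1: ill-formed.

4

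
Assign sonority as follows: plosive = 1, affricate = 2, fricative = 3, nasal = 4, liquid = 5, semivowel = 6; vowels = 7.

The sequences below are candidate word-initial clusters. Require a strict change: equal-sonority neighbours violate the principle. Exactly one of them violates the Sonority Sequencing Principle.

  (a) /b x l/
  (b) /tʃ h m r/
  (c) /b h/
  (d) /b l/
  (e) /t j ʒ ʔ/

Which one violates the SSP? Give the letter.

e

(a) sonority 1-3-5: well-formed.
(b) sonority 2-3-4-5: well-formed.
(c) sonority 1-3: well-formed.
(d) sonority 1-5: well-formed.
(e) sonority 1-6-3-1: ill-formed.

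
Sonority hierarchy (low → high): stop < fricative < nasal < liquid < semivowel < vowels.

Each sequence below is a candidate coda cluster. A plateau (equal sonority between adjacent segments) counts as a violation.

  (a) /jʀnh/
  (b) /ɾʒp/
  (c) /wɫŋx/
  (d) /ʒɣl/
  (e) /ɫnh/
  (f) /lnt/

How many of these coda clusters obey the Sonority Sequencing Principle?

(a) /jʀnh/: profile 5-4-3-2 — obeys.
(b) /ɾʒp/: profile 4-2-1 — obeys.
(c) /wɫŋx/: profile 5-4-3-2 — obeys.
(d) /ʒɣl/: profile 2-2-4 — violates.
(e) /ɫnh/: profile 4-3-2 — obeys.
(f) /lnt/: profile 4-3-1 — obeys.

5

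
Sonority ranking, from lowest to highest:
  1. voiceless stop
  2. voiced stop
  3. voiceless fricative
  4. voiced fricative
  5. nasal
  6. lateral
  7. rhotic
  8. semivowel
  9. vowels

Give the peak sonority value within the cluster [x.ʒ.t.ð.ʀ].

/x/: voiceless fricative = 3.
/ʒ/: voiced fricative = 4.
/t/: voiceless stop = 1.
/ð/: voiced fricative = 4.
/ʀ/: rhotic = 7.
The maximum is 7.

7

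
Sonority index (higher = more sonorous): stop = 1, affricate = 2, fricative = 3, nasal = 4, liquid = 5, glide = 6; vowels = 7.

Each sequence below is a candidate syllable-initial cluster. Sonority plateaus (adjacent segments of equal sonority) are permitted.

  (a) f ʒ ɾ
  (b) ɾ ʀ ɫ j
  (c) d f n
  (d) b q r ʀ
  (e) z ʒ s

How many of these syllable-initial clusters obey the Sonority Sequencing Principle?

5

(a) f ʒ ɾ: profile 3-3-5 — obeys.
(b) ɾ ʀ ɫ j: profile 5-5-5-6 — obeys.
(c) d f n: profile 1-3-4 — obeys.
(d) b q r ʀ: profile 1-1-5-5 — obeys.
(e) z ʒ s: profile 3-3-3 — obeys.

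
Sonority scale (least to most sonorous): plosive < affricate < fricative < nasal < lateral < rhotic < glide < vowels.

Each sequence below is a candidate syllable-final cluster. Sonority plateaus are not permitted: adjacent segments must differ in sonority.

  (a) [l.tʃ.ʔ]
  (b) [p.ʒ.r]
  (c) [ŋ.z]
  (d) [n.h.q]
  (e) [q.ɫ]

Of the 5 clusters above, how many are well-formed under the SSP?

(a) sonority 5-2-1: well-formed.
(b) sonority 1-3-6: ill-formed.
(c) sonority 4-3: well-formed.
(d) sonority 4-3-1: well-formed.
(e) sonority 1-5: ill-formed.

3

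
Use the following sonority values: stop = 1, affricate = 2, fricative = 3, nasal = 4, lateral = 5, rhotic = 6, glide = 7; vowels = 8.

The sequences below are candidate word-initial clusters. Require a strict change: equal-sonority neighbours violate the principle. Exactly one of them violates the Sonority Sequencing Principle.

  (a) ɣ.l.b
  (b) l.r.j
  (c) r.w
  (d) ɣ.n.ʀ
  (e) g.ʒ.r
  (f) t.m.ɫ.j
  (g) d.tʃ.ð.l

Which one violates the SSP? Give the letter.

(a) ɣ.l.b: profile 3-5-1 — violates.
(b) l.r.j: profile 5-6-7 — obeys.
(c) r.w: profile 6-7 — obeys.
(d) ɣ.n.ʀ: profile 3-4-6 — obeys.
(e) g.ʒ.r: profile 1-3-6 — obeys.
(f) t.m.ɫ.j: profile 1-4-5-7 — obeys.
(g) d.tʃ.ð.l: profile 1-2-3-5 — obeys.

a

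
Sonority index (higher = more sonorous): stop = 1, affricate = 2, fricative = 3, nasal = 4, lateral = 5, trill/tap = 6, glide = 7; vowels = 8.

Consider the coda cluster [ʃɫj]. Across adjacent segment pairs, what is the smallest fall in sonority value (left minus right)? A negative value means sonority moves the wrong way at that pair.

/ʃ/ — fricative, sonority 3.
/ɫ/ — lateral, sonority 5.
/j/ — glide, sonority 7.
/ʃ/→/ɫ/: change -2.
/ɫ/→/j/: change -2.
Minimum = -2.

-2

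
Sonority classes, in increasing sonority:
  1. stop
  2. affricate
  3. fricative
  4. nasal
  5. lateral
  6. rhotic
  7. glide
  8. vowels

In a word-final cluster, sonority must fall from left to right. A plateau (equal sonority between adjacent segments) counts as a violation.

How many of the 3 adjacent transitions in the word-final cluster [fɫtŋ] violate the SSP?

/f/: fricative = 3.
/ɫ/: lateral = 5.
/t/: stop = 1.
/ŋ/: nasal = 4.
/f/→/ɫ/: 3→5 (does not fall) — violation.
/ɫ/→/t/: 5→1 (falls) — ok.
/t/→/ŋ/: 1→4 (does not fall) — violation.

2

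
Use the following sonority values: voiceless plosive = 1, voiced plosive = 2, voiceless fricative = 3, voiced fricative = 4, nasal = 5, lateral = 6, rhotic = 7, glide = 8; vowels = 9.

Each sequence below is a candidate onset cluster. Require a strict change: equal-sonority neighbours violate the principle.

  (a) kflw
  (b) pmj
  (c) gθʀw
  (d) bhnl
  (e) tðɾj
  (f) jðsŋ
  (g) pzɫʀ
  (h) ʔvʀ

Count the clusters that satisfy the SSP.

7

(a) sonority 1-3-6-8: well-formed.
(b) sonority 1-5-8: well-formed.
(c) sonority 2-3-7-8: well-formed.
(d) sonority 2-3-5-6: well-formed.
(e) sonority 1-4-7-8: well-formed.
(f) sonority 8-4-3-5: ill-formed.
(g) sonority 1-4-6-7: well-formed.
(h) sonority 1-4-7: well-formed.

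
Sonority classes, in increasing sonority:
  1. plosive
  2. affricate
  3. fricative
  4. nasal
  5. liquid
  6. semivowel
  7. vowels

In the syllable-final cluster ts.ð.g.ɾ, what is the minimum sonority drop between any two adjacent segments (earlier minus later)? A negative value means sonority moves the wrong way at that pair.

/ts/: affricate = 2.
/ð/: fricative = 3.
/g/: plosive = 1.
/ɾ/: liquid = 5.
/ts/→/ð/: change -1.
/ð/→/g/: change +2.
/g/→/ɾ/: change -4.
Minimum = -4.

-4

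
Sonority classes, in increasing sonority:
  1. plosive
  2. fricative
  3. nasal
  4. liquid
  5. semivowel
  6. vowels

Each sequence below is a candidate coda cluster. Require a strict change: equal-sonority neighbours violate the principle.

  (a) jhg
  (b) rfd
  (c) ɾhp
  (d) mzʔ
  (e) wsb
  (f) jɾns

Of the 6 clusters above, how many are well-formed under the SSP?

(a) 5-2-1 → obeys
(b) 4-2-1 → obeys
(c) 4-2-1 → obeys
(d) 3-2-1 → obeys
(e) 5-2-1 → obeys
(f) 5-4-3-2 → obeys

6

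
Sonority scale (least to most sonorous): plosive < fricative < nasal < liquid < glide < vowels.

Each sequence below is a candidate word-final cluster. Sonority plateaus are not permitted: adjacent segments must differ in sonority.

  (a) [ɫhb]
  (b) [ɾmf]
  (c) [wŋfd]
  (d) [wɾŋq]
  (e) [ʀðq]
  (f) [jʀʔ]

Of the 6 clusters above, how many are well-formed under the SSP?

(a) 4-2-1 → obeys
(b) 4-3-2 → obeys
(c) 5-3-2-1 → obeys
(d) 5-4-3-1 → obeys
(e) 4-2-1 → obeys
(f) 5-4-1 → obeys

6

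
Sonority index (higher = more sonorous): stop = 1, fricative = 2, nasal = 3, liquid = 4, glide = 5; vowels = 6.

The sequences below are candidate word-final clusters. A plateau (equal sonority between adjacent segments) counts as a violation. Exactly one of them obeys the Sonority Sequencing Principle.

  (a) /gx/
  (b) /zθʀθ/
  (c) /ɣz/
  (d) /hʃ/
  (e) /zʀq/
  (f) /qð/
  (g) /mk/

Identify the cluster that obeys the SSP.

g

(a) 1-2 → violates
(b) 2-2-4-2 → violates
(c) 2-2 → violates
(d) 2-2 → violates
(e) 2-4-1 → violates
(f) 1-2 → violates
(g) 3-1 → obeys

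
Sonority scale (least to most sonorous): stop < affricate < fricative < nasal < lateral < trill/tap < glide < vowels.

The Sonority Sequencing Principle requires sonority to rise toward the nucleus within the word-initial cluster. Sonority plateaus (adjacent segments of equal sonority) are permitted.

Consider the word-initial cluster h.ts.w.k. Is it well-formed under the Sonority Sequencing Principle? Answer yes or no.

no

/h/ — fricative, sonority 3.
/ts/ — affricate, sonority 2.
/w/ — glide, sonority 7.
/k/ — stop, sonority 1.
The profile is 3-2-7-1. Between /h/ (3) and /ts/ (2) sonority does not rise, so the cluster violates the SSP.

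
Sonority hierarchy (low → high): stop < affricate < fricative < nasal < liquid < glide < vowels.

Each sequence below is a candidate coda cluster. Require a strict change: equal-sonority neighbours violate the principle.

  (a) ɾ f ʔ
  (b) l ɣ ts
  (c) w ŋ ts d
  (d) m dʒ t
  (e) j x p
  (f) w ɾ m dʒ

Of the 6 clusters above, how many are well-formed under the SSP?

(a) sonority 5-3-1: well-formed.
(b) sonority 5-3-2: well-formed.
(c) sonority 6-4-2-1: well-formed.
(d) sonority 4-2-1: well-formed.
(e) sonority 6-3-1: well-formed.
(f) sonority 6-5-4-2: well-formed.

6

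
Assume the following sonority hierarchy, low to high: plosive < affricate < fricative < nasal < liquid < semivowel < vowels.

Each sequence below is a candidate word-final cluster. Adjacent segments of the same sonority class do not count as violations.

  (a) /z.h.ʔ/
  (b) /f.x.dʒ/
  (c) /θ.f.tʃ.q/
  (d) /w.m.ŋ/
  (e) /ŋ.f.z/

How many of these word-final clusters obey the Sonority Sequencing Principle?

5

(a) /z.h.ʔ/: profile 3-3-1 — obeys.
(b) /f.x.dʒ/: profile 3-3-2 — obeys.
(c) /θ.f.tʃ.q/: profile 3-3-2-1 — obeys.
(d) /w.m.ŋ/: profile 6-4-4 — obeys.
(e) /ŋ.f.z/: profile 4-3-3 — obeys.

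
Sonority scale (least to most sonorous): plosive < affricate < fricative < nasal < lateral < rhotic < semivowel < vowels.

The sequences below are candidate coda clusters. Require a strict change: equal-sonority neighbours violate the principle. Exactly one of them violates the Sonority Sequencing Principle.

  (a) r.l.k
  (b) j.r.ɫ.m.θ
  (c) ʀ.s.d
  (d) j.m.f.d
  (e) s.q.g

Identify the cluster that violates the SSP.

(a) sonority 6-5-1: well-formed.
(b) sonority 7-6-5-4-3: well-formed.
(c) sonority 6-3-1: well-formed.
(d) sonority 7-4-3-1: well-formed.
(e) sonority 3-1-1: ill-formed.

e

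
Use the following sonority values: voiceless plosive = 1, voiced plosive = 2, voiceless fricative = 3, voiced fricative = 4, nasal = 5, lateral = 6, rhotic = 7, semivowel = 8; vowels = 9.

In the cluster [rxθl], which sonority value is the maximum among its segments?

7

/r/ is a rhotic (sonority 7).
/x/ is a voiceless fricative (sonority 3).
/θ/ is a voiceless fricative (sonority 3).
/l/ is a lateral (sonority 6).
The maximum is 7.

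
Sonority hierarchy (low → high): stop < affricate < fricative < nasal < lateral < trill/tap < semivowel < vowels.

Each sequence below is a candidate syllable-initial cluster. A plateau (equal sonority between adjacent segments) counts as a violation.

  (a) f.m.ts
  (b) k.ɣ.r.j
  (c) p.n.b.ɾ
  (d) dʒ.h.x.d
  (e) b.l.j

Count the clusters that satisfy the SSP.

(a) sonority 3-4-2: ill-formed.
(b) sonority 1-3-6-7: well-formed.
(c) sonority 1-4-1-6: ill-formed.
(d) sonority 2-3-3-1: ill-formed.
(e) sonority 1-5-7: well-formed.

2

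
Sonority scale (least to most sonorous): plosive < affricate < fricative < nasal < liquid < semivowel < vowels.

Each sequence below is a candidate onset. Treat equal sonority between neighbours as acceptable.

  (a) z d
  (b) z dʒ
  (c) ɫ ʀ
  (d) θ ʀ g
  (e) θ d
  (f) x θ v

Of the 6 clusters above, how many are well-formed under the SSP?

(a) sonority 3-1: ill-formed.
(b) sonority 3-2: ill-formed.
(c) sonority 5-5: well-formed.
(d) sonority 3-5-1: ill-formed.
(e) sonority 3-1: ill-formed.
(f) sonority 3-3-3: well-formed.

2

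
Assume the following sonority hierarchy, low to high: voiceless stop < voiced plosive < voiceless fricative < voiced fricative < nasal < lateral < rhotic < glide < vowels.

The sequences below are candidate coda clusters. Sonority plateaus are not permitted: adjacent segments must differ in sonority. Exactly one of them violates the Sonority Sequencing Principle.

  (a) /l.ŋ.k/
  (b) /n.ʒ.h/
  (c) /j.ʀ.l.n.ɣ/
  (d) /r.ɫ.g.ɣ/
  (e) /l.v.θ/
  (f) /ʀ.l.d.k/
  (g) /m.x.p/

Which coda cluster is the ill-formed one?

(a) 6-5-1 → obeys
(b) 5-4-3 → obeys
(c) 8-7-6-5-4 → obeys
(d) 7-6-2-4 → violates
(e) 6-4-3 → obeys
(f) 7-6-2-1 → obeys
(g) 5-3-1 → obeys

d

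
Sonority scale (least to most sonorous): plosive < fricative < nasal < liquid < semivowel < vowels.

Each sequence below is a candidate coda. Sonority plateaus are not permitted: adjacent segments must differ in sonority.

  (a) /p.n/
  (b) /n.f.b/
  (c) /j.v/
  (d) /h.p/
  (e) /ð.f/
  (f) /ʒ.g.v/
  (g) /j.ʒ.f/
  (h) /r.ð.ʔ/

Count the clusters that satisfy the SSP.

(a) sonority 1-3: ill-formed.
(b) sonority 3-2-1: well-formed.
(c) sonority 5-2: well-formed.
(d) sonority 2-1: well-formed.
(e) sonority 2-2: ill-formed.
(f) sonority 2-1-2: ill-formed.
(g) sonority 5-2-2: ill-formed.
(h) sonority 4-2-1: well-formed.

4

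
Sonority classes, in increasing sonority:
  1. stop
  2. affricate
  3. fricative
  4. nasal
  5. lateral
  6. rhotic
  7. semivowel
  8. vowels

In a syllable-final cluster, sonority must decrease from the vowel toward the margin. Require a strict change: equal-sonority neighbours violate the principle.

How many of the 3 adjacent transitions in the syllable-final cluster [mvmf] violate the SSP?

1

/m/ is a nasal (sonority 4).
/v/ is a fricative (sonority 3).
/m/ is a nasal (sonority 4).
/f/ is a fricative (sonority 3).
/m/→/v/: 4→3 (falls) — ok.
/v/→/m/: 3→4 (does not fall) — violation.
/m/→/f/: 4→3 (falls) — ok.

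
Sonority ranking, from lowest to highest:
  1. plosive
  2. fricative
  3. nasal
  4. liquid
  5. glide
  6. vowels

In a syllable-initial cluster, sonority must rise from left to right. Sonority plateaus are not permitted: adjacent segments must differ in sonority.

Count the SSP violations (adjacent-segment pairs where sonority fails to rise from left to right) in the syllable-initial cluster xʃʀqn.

/x/: fricative = 2.
/ʃ/: fricative = 2.
/ʀ/: liquid = 4.
/q/: plosive = 1.
/n/: nasal = 3.
/x/→/ʃ/: 2→2 (plateau) — violation.
/ʃ/→/ʀ/: 2→4 (rises) — ok.
/ʀ/→/q/: 4→1 (does not rise) — violation.
/q/→/n/: 1→3 (rises) — ok.

2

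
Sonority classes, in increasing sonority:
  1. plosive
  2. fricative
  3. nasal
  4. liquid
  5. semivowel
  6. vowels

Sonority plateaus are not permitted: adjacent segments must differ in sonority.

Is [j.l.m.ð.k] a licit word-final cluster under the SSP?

/j/: semivowel = 5.
/l/: liquid = 4.
/m/: nasal = 3.
/ð/: fricative = 2.
/k/: plosive = 1.
The profile 5-4-3-2-1 strictly falls, so the word-final cluster satisfies the SSP.

yes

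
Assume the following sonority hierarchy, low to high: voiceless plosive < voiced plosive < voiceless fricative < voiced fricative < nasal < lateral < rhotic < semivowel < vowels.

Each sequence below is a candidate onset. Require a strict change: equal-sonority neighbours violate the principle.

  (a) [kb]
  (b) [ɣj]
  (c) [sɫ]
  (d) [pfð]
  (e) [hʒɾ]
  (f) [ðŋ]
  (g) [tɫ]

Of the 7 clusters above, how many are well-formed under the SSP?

(a) 1-2 → obeys
(b) 4-8 → obeys
(c) 3-6 → obeys
(d) 1-3-4 → obeys
(e) 3-4-7 → obeys
(f) 4-5 → obeys
(g) 1-6 → obeys

7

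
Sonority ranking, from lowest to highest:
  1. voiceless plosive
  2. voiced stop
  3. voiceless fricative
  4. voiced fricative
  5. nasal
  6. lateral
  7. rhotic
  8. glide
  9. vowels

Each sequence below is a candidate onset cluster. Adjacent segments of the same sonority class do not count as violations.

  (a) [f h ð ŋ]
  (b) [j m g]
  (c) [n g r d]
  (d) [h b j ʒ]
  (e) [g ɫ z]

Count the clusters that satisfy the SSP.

1

(a) 3-3-4-5 → obeys
(b) 8-5-2 → violates
(c) 5-2-7-2 → violates
(d) 3-2-8-4 → violates
(e) 2-6-4 → violates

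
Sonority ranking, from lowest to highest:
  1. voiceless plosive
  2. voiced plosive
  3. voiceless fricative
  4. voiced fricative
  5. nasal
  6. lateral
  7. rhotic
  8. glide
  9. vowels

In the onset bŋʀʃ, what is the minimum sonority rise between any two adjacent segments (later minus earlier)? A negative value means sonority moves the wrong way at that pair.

-4

/b/ — voiced plosive, sonority 2.
/ŋ/ — nasal, sonority 5.
/ʀ/ — rhotic, sonority 7.
/ʃ/ — voiceless fricative, sonority 3.
/b/→/ŋ/: change +3.
/ŋ/→/ʀ/: change +2.
/ʀ/→/ʃ/: change -4.
Minimum = -4.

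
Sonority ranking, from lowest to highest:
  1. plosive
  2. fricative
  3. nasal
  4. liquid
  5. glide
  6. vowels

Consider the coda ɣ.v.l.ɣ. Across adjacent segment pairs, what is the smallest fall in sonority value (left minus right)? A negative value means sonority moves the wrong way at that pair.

-2

/ɣ/ is a fricative (sonority 2).
/v/ is a fricative (sonority 2).
/l/ is a liquid (sonority 4).
/ɣ/ is a fricative (sonority 2).
/ɣ/→/v/: change +0.
/v/→/l/: change -2.
/l/→/ɣ/: change +2.
Minimum = -2.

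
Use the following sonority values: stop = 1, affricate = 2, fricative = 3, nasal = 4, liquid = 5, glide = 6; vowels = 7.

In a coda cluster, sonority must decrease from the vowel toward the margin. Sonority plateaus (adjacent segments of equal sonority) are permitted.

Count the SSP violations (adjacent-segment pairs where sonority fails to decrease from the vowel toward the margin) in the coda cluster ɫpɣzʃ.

/ɫ/: liquid = 5.
/p/: stop = 1.
/ɣ/: fricative = 3.
/z/: fricative = 3.
/ʃ/: fricative = 3.
/ɫ/→/p/: 5→1 (falls) — ok.
/p/→/ɣ/: 1→3 (does not fall) — violation.
/ɣ/→/z/: 3→3 (plateau, allowed) — ok.
/z/→/ʃ/: 3→3 (plateau, allowed) — ok.

1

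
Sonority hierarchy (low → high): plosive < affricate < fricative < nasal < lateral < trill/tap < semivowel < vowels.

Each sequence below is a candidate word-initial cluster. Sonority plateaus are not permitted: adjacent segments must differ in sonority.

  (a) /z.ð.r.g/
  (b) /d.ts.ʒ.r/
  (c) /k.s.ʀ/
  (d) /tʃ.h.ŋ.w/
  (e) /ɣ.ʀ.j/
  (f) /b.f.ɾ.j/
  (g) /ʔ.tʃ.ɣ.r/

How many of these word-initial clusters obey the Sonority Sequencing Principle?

(a) /z.ð.r.g/: profile 3-3-6-1 — violates.
(b) /d.ts.ʒ.r/: profile 1-2-3-6 — obeys.
(c) /k.s.ʀ/: profile 1-3-6 — obeys.
(d) /tʃ.h.ŋ.w/: profile 2-3-4-7 — obeys.
(e) /ɣ.ʀ.j/: profile 3-6-7 — obeys.
(f) /b.f.ɾ.j/: profile 1-3-6-7 — obeys.
(g) /ʔ.tʃ.ɣ.r/: profile 1-2-3-6 — obeys.

6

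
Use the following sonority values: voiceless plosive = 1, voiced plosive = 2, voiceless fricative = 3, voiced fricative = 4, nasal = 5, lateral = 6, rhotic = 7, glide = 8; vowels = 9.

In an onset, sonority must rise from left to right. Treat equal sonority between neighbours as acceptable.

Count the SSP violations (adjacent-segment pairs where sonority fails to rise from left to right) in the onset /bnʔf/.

/b/ — voiced plosive, sonority 2.
/n/ — nasal, sonority 5.
/ʔ/ — voiceless plosive, sonority 1.
/f/ — voiceless fricative, sonority 3.
/b/→/n/: 2→5 (rises) — ok.
/n/→/ʔ/: 5→1 (does not rise) — violation.
/ʔ/→/f/: 1→3 (rises) — ok.

1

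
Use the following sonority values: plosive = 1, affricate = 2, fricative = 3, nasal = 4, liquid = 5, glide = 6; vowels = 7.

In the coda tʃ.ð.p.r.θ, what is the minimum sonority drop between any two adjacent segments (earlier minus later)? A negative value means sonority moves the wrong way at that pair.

/tʃ/ — affricate, sonority 2.
/ð/ — fricative, sonority 3.
/p/ — plosive, sonority 1.
/r/ — liquid, sonority 5.
/θ/ — fricative, sonority 3.
/tʃ/→/ð/: change -1.
/ð/→/p/: change +2.
/p/→/r/: change -4.
/r/→/θ/: change +2.
Minimum = -4.

-4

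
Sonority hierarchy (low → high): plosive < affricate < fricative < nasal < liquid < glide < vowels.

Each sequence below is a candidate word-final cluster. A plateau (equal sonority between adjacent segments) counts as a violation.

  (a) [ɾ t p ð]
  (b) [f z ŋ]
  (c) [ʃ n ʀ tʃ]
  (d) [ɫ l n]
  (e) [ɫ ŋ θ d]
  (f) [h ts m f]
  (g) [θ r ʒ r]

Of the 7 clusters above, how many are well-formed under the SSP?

1

(a) 5-1-1-3 → violates
(b) 3-3-4 → violates
(c) 3-4-5-2 → violates
(d) 5-5-4 → violates
(e) 5-4-3-1 → obeys
(f) 3-2-4-3 → violates
(g) 3-5-3-5 → violates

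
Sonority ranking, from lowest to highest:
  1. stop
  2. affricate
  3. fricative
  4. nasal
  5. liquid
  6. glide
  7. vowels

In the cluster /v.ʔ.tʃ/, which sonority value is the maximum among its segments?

3

/v/ is a fricative (sonority 3).
/ʔ/ is a stop (sonority 1).
/tʃ/ is an affricate (sonority 2).
The maximum is 3.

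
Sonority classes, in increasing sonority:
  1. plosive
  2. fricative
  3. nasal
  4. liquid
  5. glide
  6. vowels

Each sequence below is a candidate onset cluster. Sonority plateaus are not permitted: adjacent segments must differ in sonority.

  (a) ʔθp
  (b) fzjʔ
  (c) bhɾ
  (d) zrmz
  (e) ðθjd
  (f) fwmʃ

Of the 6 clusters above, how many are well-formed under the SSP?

1

(a) 1-2-1 → violates
(b) 2-2-5-1 → violates
(c) 1-2-4 → obeys
(d) 2-4-3-2 → violates
(e) 2-2-5-1 → violates
(f) 2-5-3-2 → violates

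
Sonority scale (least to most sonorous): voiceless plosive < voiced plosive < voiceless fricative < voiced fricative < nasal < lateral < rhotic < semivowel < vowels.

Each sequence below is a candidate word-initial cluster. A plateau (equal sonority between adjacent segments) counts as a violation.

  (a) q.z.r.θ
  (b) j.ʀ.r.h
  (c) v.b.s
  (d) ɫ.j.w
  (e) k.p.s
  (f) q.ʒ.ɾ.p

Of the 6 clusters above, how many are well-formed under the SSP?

(a) q.z.r.θ: profile 1-4-7-3 — violates.
(b) j.ʀ.r.h: profile 8-7-7-3 — violates.
(c) v.b.s: profile 4-2-3 — violates.
(d) ɫ.j.w: profile 6-8-8 — violates.
(e) k.p.s: profile 1-1-3 — violates.
(f) q.ʒ.ɾ.p: profile 1-4-7-1 — violates.

0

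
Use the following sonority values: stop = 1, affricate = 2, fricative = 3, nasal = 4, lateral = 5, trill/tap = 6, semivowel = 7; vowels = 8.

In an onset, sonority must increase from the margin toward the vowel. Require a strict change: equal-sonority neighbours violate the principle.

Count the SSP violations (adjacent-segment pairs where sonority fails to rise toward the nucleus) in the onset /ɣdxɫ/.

/ɣ/ is a fricative (sonority 3).
/d/ is a stop (sonority 1).
/x/ is a fricative (sonority 3).
/ɫ/ is a lateral (sonority 5).
/ɣ/→/d/: 3→1 (does not rise) — violation.
/d/→/x/: 1→3 (rises) — ok.
/x/→/ɫ/: 3→5 (rises) — ok.

1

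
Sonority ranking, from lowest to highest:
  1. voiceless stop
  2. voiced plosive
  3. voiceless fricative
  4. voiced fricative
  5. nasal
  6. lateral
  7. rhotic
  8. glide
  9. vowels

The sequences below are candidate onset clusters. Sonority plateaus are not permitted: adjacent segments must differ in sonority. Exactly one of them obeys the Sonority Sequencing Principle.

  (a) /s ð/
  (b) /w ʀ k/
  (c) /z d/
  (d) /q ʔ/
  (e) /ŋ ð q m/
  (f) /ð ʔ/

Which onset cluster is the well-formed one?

a

(a) sonority 3-4: well-formed.
(b) sonority 8-7-1: ill-formed.
(c) sonority 4-2: ill-formed.
(d) sonority 1-1: ill-formed.
(e) sonority 5-4-1-5: ill-formed.
(f) sonority 4-1: ill-formed.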